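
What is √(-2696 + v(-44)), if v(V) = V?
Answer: 2*I*√685 ≈ 52.345*I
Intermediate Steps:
√(-2696 + v(-44)) = √(-2696 - 44) = √(-2740) = 2*I*√685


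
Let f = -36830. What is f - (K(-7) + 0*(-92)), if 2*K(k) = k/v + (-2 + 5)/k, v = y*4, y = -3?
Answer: -6187453/168 ≈ -36830.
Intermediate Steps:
v = -12 (v = -3*4 = -12)
K(k) = -k/24 + 3/(2*k) (K(k) = (k/(-12) + (-2 + 5)/k)/2 = (k*(-1/12) + 3/k)/2 = (-k/12 + 3/k)/2 = (3/k - k/12)/2 = -k/24 + 3/(2*k))
f - (K(-7) + 0*(-92)) = -36830 - ((1/24)*(36 - 1*(-7)²)/(-7) + 0*(-92)) = -36830 - ((1/24)*(-⅐)*(36 - 1*49) + 0) = -36830 - ((1/24)*(-⅐)*(36 - 49) + 0) = -36830 - ((1/24)*(-⅐)*(-13) + 0) = -36830 - (13/168 + 0) = -36830 - 1*13/168 = -36830 - 13/168 = -6187453/168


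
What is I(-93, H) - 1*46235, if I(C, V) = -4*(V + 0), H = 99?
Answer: -46631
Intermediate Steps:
I(C, V) = -4*V
I(-93, H) - 1*46235 = -4*99 - 1*46235 = -396 - 46235 = -46631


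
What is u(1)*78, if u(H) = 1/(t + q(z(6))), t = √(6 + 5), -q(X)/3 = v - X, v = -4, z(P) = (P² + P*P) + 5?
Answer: 9477/29519 - 39*√11/29519 ≈ 0.31667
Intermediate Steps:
z(P) = 5 + 2*P² (z(P) = (P² + P²) + 5 = 2*P² + 5 = 5 + 2*P²)
q(X) = 12 + 3*X (q(X) = -3*(-4 - X) = 12 + 3*X)
t = √11 ≈ 3.3166
u(H) = 1/(243 + √11) (u(H) = 1/(√11 + (12 + 3*(5 + 2*6²))) = 1/(√11 + (12 + 3*(5 + 2*36))) = 1/(√11 + (12 + 3*(5 + 72))) = 1/(√11 + (12 + 3*77)) = 1/(√11 + (12 + 231)) = 1/(√11 + 243) = 1/(243 + √11))
u(1)*78 = (243/59038 - √11/59038)*78 = 9477/29519 - 39*√11/29519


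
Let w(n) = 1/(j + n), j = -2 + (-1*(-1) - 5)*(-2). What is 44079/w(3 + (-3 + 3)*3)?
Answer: 396711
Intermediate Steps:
j = 6 (j = -2 + (1 - 5)*(-2) = -2 - 4*(-2) = -2 + 8 = 6)
w(n) = 1/(6 + n)
44079/w(3 + (-3 + 3)*3) = 44079/(1/(6 + (3 + (-3 + 3)*3))) = 44079/(1/(6 + (3 + 0*3))) = 44079/(1/(6 + (3 + 0))) = 44079/(1/(6 + 3)) = 44079/(1/9) = 44079*9 = 396711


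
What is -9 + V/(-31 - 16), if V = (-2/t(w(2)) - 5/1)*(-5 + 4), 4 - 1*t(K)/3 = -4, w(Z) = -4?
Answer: -5137/564 ≈ -9.1082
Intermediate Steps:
t(K) = 24 (t(K) = 12 - 3*(-4) = 12 + 12 = 24)
V = 61/12 (V = (-2/24 - 5/1)*(-5 + 4) = (-2*1/24 - 5*1)*(-1) = (-1/12 - 5)*(-1) = -61/12*(-1) = 61/12 ≈ 5.0833)
-9 + V/(-31 - 16) = -9 + (61/12)/(-31 - 16) = -9 + (61/12)/(-47) = -9 - 1/47*61/12 = -9 - 61/564 = -5137/564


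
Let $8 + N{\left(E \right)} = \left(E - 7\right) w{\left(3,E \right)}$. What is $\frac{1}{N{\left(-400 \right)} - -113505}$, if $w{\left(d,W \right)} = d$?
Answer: $\frac{1}{112276} \approx 8.9066 \cdot 10^{-6}$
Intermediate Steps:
$N{\left(E \right)} = -29 + 3 E$ ($N{\left(E \right)} = -8 + \left(E - 7\right) 3 = -8 + \left(-7 + E\right) 3 = -8 + \left(-21 + 3 E\right) = -29 + 3 E$)
$\frac{1}{N{\left(-400 \right)} - -113505} = \frac{1}{\left(-29 + 3 \left(-400\right)\right) - -113505} = \frac{1}{\left(-29 - 1200\right) + 113505} = \frac{1}{-1229 + 113505} = \frac{1}{112276}$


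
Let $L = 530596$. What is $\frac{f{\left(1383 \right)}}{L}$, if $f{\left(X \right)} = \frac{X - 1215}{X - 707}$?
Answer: $\frac{21}{44835362} \approx 4.6838 \cdot 10^{-7}$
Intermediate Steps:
$f{\left(X \right)} = \frac{-1215 + X}{-707 + X}$
$\frac{f{\left(1383 \right)}}{L} = \frac{\frac{1}{-707 + 1383} \left(-1215 + 1383\right)}{530596} = \frac{1}{676} \cdot 168 \cdot \frac{1}{530596} = \frac{42}{169} \cdot \frac{1}{530596} = \frac{21}{44835362}$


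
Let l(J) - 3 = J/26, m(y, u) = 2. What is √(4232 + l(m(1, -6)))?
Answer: 4*√44733/13 ≈ 65.078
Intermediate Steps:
l(J) = 3 + J/26
√(4232 + l(m(1, -6))) = √(4232 + (3 + (1/26)*2)) = √(4232 + (3 + 1/13)) = √(4232 + 40/13) = √(55056/13) = 4*√44733/13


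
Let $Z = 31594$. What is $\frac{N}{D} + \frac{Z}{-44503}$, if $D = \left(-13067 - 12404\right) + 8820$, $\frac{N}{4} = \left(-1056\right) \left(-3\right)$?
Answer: $- \frac{1090013710}{741019453} \approx -1.471$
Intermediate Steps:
$N = 12672$ ($N = 4 \left(\left(-1056\right) \left(-3\right)\right) = 4 \cdot 3168 = 12672$)
$D = -16651$ ($D = -25471 + 8820 = -16651$)
$\frac{N}{D} + \frac{Z}{-44503} = \frac{12672}{-16651} + \frac{31594}{-44503} = 12672 \left(- \frac{1}{16651}\right) + 31594 \left(- \frac{1}{44503}\right) = - \frac{12672}{16651} - \frac{31594}{44503} = - \frac{1090013710}{741019453}$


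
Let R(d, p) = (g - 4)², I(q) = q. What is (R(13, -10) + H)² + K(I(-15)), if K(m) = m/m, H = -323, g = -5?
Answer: 58565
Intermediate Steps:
R(d, p) = 81 (R(d, p) = (-5 - 4)² = (-9)² = 81)
K(m) = 1
(R(13, -10) + H)² + K(I(-15)) = (81 - 323)² + 1 = (-242)² + 1 = 58564 + 1 = 58565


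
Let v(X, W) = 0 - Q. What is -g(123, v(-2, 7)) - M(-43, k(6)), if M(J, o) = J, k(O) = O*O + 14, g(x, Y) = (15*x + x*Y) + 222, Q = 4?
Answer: -1532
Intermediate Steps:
v(X, W) = -4 (v(X, W) = 0 - 1*4 = 0 - 4 = -4)
g(x, Y) = 222 + 15*x + Y*x (g(x, Y) = (15*x + Y*x) + 222 = 222 + 15*x + Y*x)
k(O) = 14 + O² (k(O) = O² + 14 = 14 + O²)
-g(123, v(-2, 7)) - M(-43, k(6)) = -(222 + 15*123 - 4*123) - 1*(-43) = -(222 + 1845 - 492) + 43 = -1*1575 + 43 = -1575 + 43 = -1532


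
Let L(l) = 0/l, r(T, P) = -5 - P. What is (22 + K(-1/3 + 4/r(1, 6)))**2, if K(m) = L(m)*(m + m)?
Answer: 484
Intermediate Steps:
L(l) = 0
K(m) = 0 (K(m) = 0*(m + m) = 0*(2*m) = 0)
(22 + K(-1/3 + 4/r(1, 6)))**2 = (22 + 0)**2 = 22**2 = 484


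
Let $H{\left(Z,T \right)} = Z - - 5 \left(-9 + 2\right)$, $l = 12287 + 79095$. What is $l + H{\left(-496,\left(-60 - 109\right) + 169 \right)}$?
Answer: $90851$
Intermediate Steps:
$l = 91382$
$H{\left(Z,T \right)} = -35 + Z$ ($H{\left(Z,T \right)} = Z - \left(-5\right) \left(-7\right) = Z - 35 = -35 + Z$)
$l + H{\left(-496,\left(-60 - 109\right) + 169 \right)} = 91382 - 531 = 90851$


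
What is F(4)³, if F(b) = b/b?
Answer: 1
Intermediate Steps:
F(b) = 1
F(4)³ = 1³ = 1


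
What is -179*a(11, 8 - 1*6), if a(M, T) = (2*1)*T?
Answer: -716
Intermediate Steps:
a(M, T) = 2*T
-179*a(11, 8 - 1*6) = -358*(8 - 1*6) = -358*(8 - 6) = -358*2 = -179*4 = -716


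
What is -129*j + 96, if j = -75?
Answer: 9771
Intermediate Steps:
-129*j + 96 = -129*(-75) + 96 = 9675 + 96 = 9771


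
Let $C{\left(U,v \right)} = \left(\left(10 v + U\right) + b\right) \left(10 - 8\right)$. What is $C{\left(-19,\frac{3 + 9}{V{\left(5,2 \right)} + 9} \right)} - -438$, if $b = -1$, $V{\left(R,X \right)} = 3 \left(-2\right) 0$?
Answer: $\frac{1274}{3} \approx 424.67$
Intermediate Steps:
$V{\left(R,X \right)} = 0$ ($V{\left(R,X \right)} = \left(-6\right) 0 = 0$)
$C{\left(U,v \right)} = -2 + 2 U + 20 v$ ($C{\left(U,v \right)} = \left(\left(10 v + U\right) - 1\right) \left(10 - 8\right) = \left(\left(U + 10 v\right) - 1\right) 2 = \left(-1 + U + 10 v\right) 2 = -2 + 2 U + 20 v$)
$C{\left(-19,\frac{3 + 9}{V{\left(5,2 \right)} + 9} \right)} - -438 = \left(-2 + 2 \left(-19\right) + 20 \frac{3 + 9}{0 + 9}\right) - -438 = \left(-2 - 38 + 20 \cdot \frac{12}{9}\right) + 438 = \left(-2 - 38 + 20 \cdot 12 \cdot \frac{1}{9}\right) + 438 = \left(-2 - 38 + 20 \cdot \frac{4}{3}\right) + 438 = \left(-2 - 38 + \frac{80}{3}\right) + 438 = - \frac{40}{3} + 438 = \frac{1274}{3}$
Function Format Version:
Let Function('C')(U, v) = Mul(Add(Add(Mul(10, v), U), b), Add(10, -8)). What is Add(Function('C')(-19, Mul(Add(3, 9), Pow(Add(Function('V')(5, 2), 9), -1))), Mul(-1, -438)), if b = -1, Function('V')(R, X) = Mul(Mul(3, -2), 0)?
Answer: Rational(1274, 3) ≈ 424.67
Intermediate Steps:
Function('V')(R, X) = 0 (Function('V')(R, X) = Mul(-6, 0) = 0)
Function('C')(U, v) = Add(-2, Mul(2, U), Mul(20, v)) (Function('C')(U, v) = Mul(Add(Add(Mul(10, v), U), -1), Add(10, -8)) = Mul(Add(Add(U, Mul(10, v)), -1), 2) = Mul(Add(-1, U, Mul(10, v)), 2) = Add(-2, Mul(2, U), Mul(20, v)))
Add(Function('C')(-19, Mul(Add(3, 9), Pow(Add(Function('V')(5, 2), 9), -1))), Mul(-1, -438)) = Add(Add(-2, Mul(2, -19), Mul(20, Mul(Add(3, 9), Pow(Add(0, 9), -1)))), Mul(-1, -438)) = Add(Add(-2, -38, Mul(20, Mul(12, Pow(9, -1)))), 438) = Add(Add(-2, -38, Mul(20, Mul(12, Rational(1, 9)))), 438) = Add(Add(-2, -38, Mul(20, Rational(4, 3))), 438) = Add(Add(-2, -38, Rational(80, 3)), 438) = Add(Rational(-40, 3), 438) = Rational(1274, 3)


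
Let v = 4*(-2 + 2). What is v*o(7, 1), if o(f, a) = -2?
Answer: 0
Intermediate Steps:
v = 0 (v = 4*0 = 0)
v*o(7, 1) = 0*(-2) = 0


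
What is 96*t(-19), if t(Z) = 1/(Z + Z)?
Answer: -48/19 ≈ -2.5263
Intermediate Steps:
t(Z) = 1/(2*Z)
96*t(-19) = 96*((1/2)/(-19)) = 96*((1/2)*(-1/19)) = 96*(-1/38) = -48/19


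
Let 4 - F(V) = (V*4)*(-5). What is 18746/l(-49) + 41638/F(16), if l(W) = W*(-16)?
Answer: 691391/4536 ≈ 152.42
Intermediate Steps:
l(W) = -16*W
F(V) = 4 + 20*V (F(V) = 4 - V*4*(-5) = 4 - 4*V*(-5) = 4 - (-20)*V = 4 + 20*V)
18746/l(-49) + 41638/F(16) = 18746/((-16*(-49))) + 41638/(4 + 20*16) = 18746/784 + 41638/(4 + 320) = 18746*(1/784) + 41638/324 = 1339/56 + 41638*(1/324) = 1339/56 + 20819/162 = 691391/4536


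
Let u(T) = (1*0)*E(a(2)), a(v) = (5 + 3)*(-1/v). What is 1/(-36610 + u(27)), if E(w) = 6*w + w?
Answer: -1/36610 ≈ -2.7315e-5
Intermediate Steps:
a(v) = -8/v (a(v) = 8*(-1/v) = -8/v)
E(w) = 7*w
u(T) = 0 (u(T) = (1*0)*(7*(-8/2)) = 0*(7*(-8*½)) = 0*(7*(-4)) = 0*(-28) = 0)
1/(-36610 + u(27)) = 1/(-36610 + 0) = 1/(-36610) = -1/36610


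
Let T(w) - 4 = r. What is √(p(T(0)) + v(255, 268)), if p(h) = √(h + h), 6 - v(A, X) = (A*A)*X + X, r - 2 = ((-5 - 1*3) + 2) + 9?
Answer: √(-17426962 + 3*√2) ≈ 4174.6*I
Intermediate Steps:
r = 5 (r = 2 + (((-5 - 1*3) + 2) + 9) = 2 + (((-5 - 3) + 2) + 9) = 2 + ((-8 + 2) + 9) = 2 + (-6 + 9) = 2 + 3 = 5)
v(A, X) = 6 - X - X*A² (v(A, X) = 6 - ((A*A)*X + X) = 6 - (A²*X + X) = 6 - (X*A² + X) = 6 - (X + X*A²) = 6 + (-X - X*A²) = 6 - X - X*A²)
T(w) = 9 (T(w) = 4 + 5 = 9)
p(h) = √2*√h (p(h) = √(2*h) = √2*√h)
√(p(T(0)) + v(255, 268)) = √(√2*√9 + (6 - 1*268 - 1*268*255²)) = √(√2*3 + (6 - 268 - 1*268*65025)) = √(3*√2 + (6 - 268 - 17426700)) = √(3*√2 - 17426962) = √(-17426962 + 3*√2)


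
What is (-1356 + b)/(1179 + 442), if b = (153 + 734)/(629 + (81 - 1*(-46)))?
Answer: -1024249/1225476 ≈ -0.83580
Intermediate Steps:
b = 887/756 (b = 887/(629 + (81 + 46)) = 887/(629 + 127) = 887/756 ≈ 1.1733)
(-1356 + b)/(1179 + 442) = (-1356 + 887/756)/(1179 + 442) = -1024249/756/1621 = -1024249/756*1/1621 = -1024249/1225476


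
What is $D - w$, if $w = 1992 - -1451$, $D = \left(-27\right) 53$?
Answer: $-4874$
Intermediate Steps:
$D = -1431$
$w = 3443$ ($w = 1992 + 1451 = 3443$)
$D - w = -1431 - 3443 = -4874$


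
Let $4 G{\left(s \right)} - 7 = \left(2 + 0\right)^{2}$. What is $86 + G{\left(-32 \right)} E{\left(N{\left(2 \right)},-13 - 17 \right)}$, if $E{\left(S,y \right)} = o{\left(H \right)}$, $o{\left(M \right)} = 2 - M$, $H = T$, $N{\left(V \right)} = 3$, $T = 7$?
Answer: $\frac{289}{4} \approx 72.25$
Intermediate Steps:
$G{\left(s \right)} = \frac{11}{4}$ ($G{\left(s \right)} = \frac{7}{4} + \frac{\left(2 + 0\right)^{2}}{4} = \frac{7}{4} + \frac{2^{2}}{4} = \frac{7}{4} + \frac{1}{4} \cdot 4 = \frac{7}{4} + 1 = \frac{11}{4}$)
$H = 7$
$E{\left(S,y \right)} = -5$ ($E{\left(S,y \right)} = 2 - 7 = -5$)
$86 + G{\left(-32 \right)} E{\left(N{\left(2 \right)},-13 - 17 \right)} = 86 + \frac{11}{4} \left(-5\right) = 86 - \frac{55}{4} = \frac{289}{4}$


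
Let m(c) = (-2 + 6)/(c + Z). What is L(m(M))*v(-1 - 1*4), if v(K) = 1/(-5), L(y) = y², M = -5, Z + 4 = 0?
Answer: -16/405 ≈ -0.039506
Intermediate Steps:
Z = -4 (Z = -4 + 0 = -4)
m(c) = 4/(-4 + c) (m(c) = (-2 + 6)/(c - 4) = 4/(-4 + c))
v(K) = -⅕
L(m(M))*v(-1 - 1*4) = (4/(-4 - 5))²*(-⅕) = (4/(-9))²*(-⅕) = (4*(-⅑))²*(-⅕) = (-4/9)²*(-⅕) = (16/81)*(-⅕) = -16/405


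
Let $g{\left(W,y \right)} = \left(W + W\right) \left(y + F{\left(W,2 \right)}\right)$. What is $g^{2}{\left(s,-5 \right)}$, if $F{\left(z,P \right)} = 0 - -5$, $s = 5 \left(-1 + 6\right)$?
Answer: $0$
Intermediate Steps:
$s = 25$ ($s = 5 \cdot 5 = 25$)
$F{\left(z,P \right)} = 5$ ($F{\left(z,P \right)} = 0 + 5 = 5$)
$g{\left(W,y \right)} = 2 W \left(5 + y\right)$ ($g{\left(W,y \right)} = \left(W + W\right) \left(y + 5\right) = 2 W \left(5 + y\right)$)
$g^{2}{\left(s,-5 \right)} = \left(2 \cdot 25 \left(5 - 5\right)\right)^{2} = \left(2 \cdot 25 \cdot 0\right)^{2} = 0^{2} = 0$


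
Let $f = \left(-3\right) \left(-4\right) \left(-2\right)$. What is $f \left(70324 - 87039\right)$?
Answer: $401160$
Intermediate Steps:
$f = -24$ ($f = 12 \left(-2\right) = -24$)
$f \left(70324 - 87039\right) = - 24 \left(70324 - 87039\right) = \left(-24\right) \left(-16715\right) = 401160$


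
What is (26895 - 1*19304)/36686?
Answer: 7591/36686 ≈ 0.20692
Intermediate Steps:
(26895 - 1*19304)/36686 = (26895 - 19304)*(1/36686) = 7591*(1/36686) = 7591/36686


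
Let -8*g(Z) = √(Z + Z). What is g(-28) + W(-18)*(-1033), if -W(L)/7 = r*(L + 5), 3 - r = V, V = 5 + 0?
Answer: 188006 - I*√14/4 ≈ 1.8801e+5 - 0.93541*I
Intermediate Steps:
g(Z) = -√2*√Z/8 (g(Z) = -√(Z + Z)/8 = -√2*√Z/8)
V = 5
r = -2 (r = 3 - 1*5 = 3 - 5 = -2)
W(L) = 70 + 14*L (W(L) = -(-14)*(L + 5) = -(-14)*(5 + L) = -7*(-10 - 2*L) = 70 + 14*L)
g(-28) + W(-18)*(-1033) = -√2*√(-28)/8 + (70 + 14*(-18))*(-1033) = -√2*2*I*√7/8 + (70 - 252)*(-1033) = -I*√14/4 - 182*(-1033) = -I*√14/4 + 188006 = 188006 - I*√14/4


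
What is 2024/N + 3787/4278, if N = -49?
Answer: -8473109/209622 ≈ -40.421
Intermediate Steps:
2024/N + 3787/4278 = 2024/(-49) + 3787/4278 = 2024*(-1/49) + 3787*(1/4278) = -2024/49 + 3787/4278 = -8473109/209622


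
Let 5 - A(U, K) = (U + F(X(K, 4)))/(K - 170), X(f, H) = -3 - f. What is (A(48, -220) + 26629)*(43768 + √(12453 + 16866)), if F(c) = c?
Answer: 45464119420/39 + 2077505*√29319/78 ≈ 1.1703e+9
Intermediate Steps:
A(U, K) = 5 - (-3 + U - K)/(-170 + K) (A(U, K) = 5 - (U + (-3 - K))/(K - 170) = 5 - (-3 + U - K)/(-170 + K))
(A(48, -220) + 26629)*(43768 + √(12453 + 16866)) = ((-847 - 1*48 + 6*(-220))/(-170 - 220) + 26629)*(43768 + √(12453 + 16866)) = ((-847 - 48 - 1320)/(-390) + 26629)*(43768 + √29319) = (-1/390*(-2215) + 26629)*(43768 + √29319) = (443/78 + 26629)*(43768 + √29319) = 2077505*(43768 + √29319)/78 = 45464119420/39 + 2077505*√29319/78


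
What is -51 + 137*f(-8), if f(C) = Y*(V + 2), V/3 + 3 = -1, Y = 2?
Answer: -2791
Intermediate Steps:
V = -12 (V = -9 + 3*(-1) = -9 - 3 = -12)
f(C) = -20 (f(C) = 2*(-12 + 2) = 2*(-10) = -20)
-51 + 137*f(-8) = -51 + 137*(-20) = -51 - 2740 = -2791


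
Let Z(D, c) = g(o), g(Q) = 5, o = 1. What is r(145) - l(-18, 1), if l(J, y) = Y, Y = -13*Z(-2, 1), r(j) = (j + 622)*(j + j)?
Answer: 222495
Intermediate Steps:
Z(D, c) = 5
r(j) = 2*j*(622 + j) (r(j) = (622 + j)*(2*j) = 2*j*(622 + j))
Y = -65 (Y = -13*5 = -65)
l(J, y) = -65
r(145) - l(-18, 1) = 2*145*(622 + 145) - 1*(-65) = 2*145*767 + 65 = 222430 + 65 = 222495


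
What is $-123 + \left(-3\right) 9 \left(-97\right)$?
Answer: $2496$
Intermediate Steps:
$-123 + \left(-3\right) 9 \left(-97\right) = -123 - -2619 = -123 + 2619 = 2496$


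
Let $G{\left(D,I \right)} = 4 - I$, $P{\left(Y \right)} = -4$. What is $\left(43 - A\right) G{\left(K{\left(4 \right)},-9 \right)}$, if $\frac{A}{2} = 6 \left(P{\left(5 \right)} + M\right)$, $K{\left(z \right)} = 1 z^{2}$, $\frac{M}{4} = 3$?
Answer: $-689$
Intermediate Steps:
$M = 12$ ($M = 4 \cdot 3 = 12$)
$K{\left(z \right)} = z^{2}$
$A = 96$ ($A = 2 \cdot 6 \left(-4 + 12\right) = 2 \cdot 6 \cdot 8 = 2 \cdot 48 = 96$)
$\left(43 - A\right) G{\left(K{\left(4 \right)},-9 \right)} = \left(43 - 96\right) \left(4 - -9\right) = \left(43 - 96\right) \left(4 + 9\right) = \left(-53\right) 13 = -689$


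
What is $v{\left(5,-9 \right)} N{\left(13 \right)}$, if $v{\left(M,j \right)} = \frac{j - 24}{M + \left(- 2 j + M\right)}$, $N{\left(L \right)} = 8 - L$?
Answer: $\frac{165}{28} \approx 5.8929$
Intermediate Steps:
$v{\left(M,j \right)} = \frac{-24 + j}{- 2 j + 2 M}$ ($v{\left(M,j \right)} = \frac{j - 24}{M + \left(M - 2 j\right)} = \frac{-24 + j}{- 2 j + 2 M}$)
$v{\left(5,-9 \right)} N{\left(13 \right)} = \frac{-12 + \frac{1}{2} \left(-9\right)}{5 - -9} \left(8 - 13\right) = \frac{-12 - \frac{9}{2}}{5 + 9} \left(8 - 13\right) = \frac{1}{14} \left(- \frac{33}{2}\right) \left(-5\right) = \left(- \frac{33}{28}\right) \left(-5\right) = \frac{165}{28}$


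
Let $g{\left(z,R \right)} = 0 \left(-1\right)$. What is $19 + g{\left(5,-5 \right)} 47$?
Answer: $19$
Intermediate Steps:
$g{\left(z,R \right)} = 0$
$19 + g{\left(5,-5 \right)} 47 = 19 + 0 \cdot 47 = 19 + 0 = 19$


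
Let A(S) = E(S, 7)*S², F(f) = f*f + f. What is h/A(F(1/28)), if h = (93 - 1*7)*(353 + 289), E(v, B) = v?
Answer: 26606127464448/24389 ≈ 1.0909e+9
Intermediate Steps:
F(f) = f + f² (F(f) = f² + f = f + f²)
A(S) = S³ (A(S) = S*S² = S³)
h = 55212 (h = (93 - 7)*642 = 86*642 = 55212)
h/A(F(1/28)) = 55212/(((1 + 1/28)/28)³) = 55212/(((1/28)*(29/28))³) = 55212/((29/784)³) = 55212/(24389/481890304) = 55212*(481890304/24389) = 26606127464448/24389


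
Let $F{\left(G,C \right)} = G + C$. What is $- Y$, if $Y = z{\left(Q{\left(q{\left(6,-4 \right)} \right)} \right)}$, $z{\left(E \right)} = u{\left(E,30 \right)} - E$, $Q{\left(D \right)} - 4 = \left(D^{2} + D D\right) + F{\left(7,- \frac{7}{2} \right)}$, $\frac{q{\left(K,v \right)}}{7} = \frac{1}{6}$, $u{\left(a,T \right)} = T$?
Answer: $- \frac{178}{9} \approx -19.778$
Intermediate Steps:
$F{\left(G,C \right)} = C + G$
$q{\left(K,v \right)} = \frac{7}{6}$
$Q{\left(D \right)} = \frac{15}{2} + 2 D^{2}$ ($Q{\left(D \right)} = 4 + \left(\left(D^{2} + D D\right) + \left(- \frac{7}{2} + 7\right)\right) = 4 + \left(\left(D^{2} + D^{2}\right) + \left(\left(-7\right) \frac{1}{2} + 7\right)\right) = 4 + \left(2 D^{2} + \left(- \frac{7}{2} + 7\right)\right) = 4 + \left(2 D^{2} + \frac{7}{2}\right) = 4 + \left(\frac{7}{2} + 2 D^{2}\right) = \frac{15}{2} + 2 D^{2}$)
$z{\left(E \right)} = 30 - E$
$Y = \frac{178}{9}$ ($Y = 30 - \left(\frac{15}{2} + 2 \left(\frac{7}{6}\right)^{2}\right) = 30 - \left(\frac{15}{2} + 2 \cdot \frac{49}{36}\right) = 30 - \left(\frac{15}{2} + \frac{49}{18}\right) = 30 - \frac{92}{9} = \frac{178}{9} \approx 19.778$)
$- Y = \left(-1\right) \frac{178}{9} = - \frac{178}{9}$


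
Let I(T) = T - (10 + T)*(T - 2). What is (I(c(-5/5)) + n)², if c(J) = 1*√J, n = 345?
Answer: 133907 - 5124*I ≈ 1.3391e+5 - 5124.0*I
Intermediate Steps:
c(J) = √J
I(T) = T - (-2 + T)*(10 + T) (I(T) = T - (10 + T)*(-2 + T) = T - (-2 + T)*(10 + T))
(I(c(-5/5)) + n)² = ((20 - (√(-5/5))² - 7*I) + 345)² = ((20 - (√(-5*⅕))² - 7*I) + 345)² = ((20 - (√(-1))² - 7*I) + 345)² = ((20 - I² - 7*I) + 345)² = ((20 - 1*(-1) - 7*I) + 345)² = ((20 + 1 - 7*I) + 345)² = ((21 - 7*I) + 345)² = (366 - 7*I)²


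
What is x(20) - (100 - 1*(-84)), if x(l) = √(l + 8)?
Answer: -184 + 2*√7 ≈ -178.71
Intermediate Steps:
x(l) = √(8 + l)
x(20) - (100 - 1*(-84)) = √(8 + 20) - (100 - 1*(-84)) = √28 - (100 + 84) = 2*√7 - 1*184 = 2*√7 - 184 = -184 + 2*√7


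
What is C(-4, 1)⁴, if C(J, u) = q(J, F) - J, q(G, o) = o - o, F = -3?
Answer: 256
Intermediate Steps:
q(G, o) = 0
C(J, u) = -J (C(J, u) = 0 - J = -J)
C(-4, 1)⁴ = (-1*(-4))⁴ = 4⁴ = 256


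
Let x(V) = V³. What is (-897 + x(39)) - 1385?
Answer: 57037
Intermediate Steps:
(-897 + x(39)) - 1385 = (-897 + 39³) - 1385 = (-897 + 59319) - 1385 = 58422 - 1385 = 57037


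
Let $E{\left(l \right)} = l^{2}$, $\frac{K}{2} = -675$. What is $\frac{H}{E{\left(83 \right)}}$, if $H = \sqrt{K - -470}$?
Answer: $\frac{4 i \sqrt{55}}{6889} \approx 0.0043061 i$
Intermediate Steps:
$K = -1350$ ($K = 2 \left(-675\right) = -1350$)
$H = 4 i \sqrt{55}$ ($H = \sqrt{-1350 - -470} = \sqrt{-1350 + \left(-5 + 475\right)} = \sqrt{-1350 + 470} = \sqrt{-880} = 4 i \sqrt{55} \approx 29.665 i$)
$\frac{H}{E{\left(83 \right)}} = \frac{4 i \sqrt{55}}{83^{2}} = \frac{4 i \sqrt{55}}{6889}$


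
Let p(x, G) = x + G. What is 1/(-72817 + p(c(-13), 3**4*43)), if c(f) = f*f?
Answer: -1/69165 ≈ -1.4458e-5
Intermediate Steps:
c(f) = f**2
p(x, G) = G + x
1/(-72817 + p(c(-13), 3**4*43)) = 1/(-72817 + (3**4*43 + (-13)**2)) = 1/(-72817 + (81*43 + 169)) = 1/(-72817 + (3483 + 169)) = 1/(-72817 + 3652) = 1/(-69165) = -1/69165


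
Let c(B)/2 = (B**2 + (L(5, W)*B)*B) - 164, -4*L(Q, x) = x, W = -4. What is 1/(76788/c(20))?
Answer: 106/6399 ≈ 0.016565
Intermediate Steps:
L(Q, x) = -x/4
c(B) = -328 + 4*B**2 (c(B) = 2*((B**2 + ((-1/4*(-4))*B)*B) - 164) = 2*((B**2 + (1*B)*B) - 164) = 2*((B**2 + B*B) - 164) = 2*((B**2 + B**2) - 164) = 2*(2*B**2 - 164) = 2*(-164 + 2*B**2) = -328 + 4*B**2)
1/(76788/c(20)) = 1/(76788/(-328 + 4*20**2)) = 1/(76788/(-328 + 4*400)) = 1/(76788/(-328 + 1600)) = 1/(76788/1272) = 1/(76788*(1/1272)) = 1/(6399/106) = 106/6399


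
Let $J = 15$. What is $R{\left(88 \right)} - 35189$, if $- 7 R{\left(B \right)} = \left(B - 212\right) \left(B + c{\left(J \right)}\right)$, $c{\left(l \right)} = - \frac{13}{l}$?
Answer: $- \frac{3532777}{105} \approx -33646.0$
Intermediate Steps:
$R{\left(B \right)} = - \frac{\left(-212 + B\right) \left(- \frac{13}{15} + B\right)}{7}$ ($R{\left(B \right)} = - \frac{\left(B - 212\right) \left(B - \frac{13}{15}\right)}{7} = - \frac{\left(-212 + B\right) \left(B - \frac{13}{15}\right)}{7} = - \frac{\left(-212 + B\right) \left(- \frac{13}{15} + B\right)}{7}$)
$R{\left(88 \right)} - 35189 = \left(- \frac{2756}{105} - \frac{88^{2}}{7} + \frac{3193}{105} \cdot 88\right) - 35189 = \left(- \frac{2756}{105} - \frac{7744}{7} + \frac{280984}{105}\right) - 35189 = \frac{162068}{105} - 35189 = - \frac{3532777}{105}$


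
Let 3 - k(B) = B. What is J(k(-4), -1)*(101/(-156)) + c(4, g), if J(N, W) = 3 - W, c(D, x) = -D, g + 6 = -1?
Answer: -257/39 ≈ -6.5897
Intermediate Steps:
k(B) = 3 - B
g = -7 (g = -6 - 1 = -7)
J(k(-4), -1)*(101/(-156)) + c(4, g) = (3 - 1*(-1))*(101/(-156)) - 1*4 = (3 + 1)*(101*(-1/156)) - 4 = 4*(-101/156) - 4 = -101/39 - 4 = -257/39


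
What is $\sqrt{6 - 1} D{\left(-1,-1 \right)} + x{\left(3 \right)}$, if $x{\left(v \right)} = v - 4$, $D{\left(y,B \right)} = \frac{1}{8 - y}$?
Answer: $-1 + \frac{\sqrt{5}}{9} \approx -0.75155$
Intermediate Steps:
$x{\left(v \right)} = -4 + v$ ($x{\left(v \right)} = v - 4 = -4 + v$)
$\sqrt{6 - 1} D{\left(-1,-1 \right)} + x{\left(3 \right)} = \sqrt{6 - 1} \left(- \frac{1}{-8 - 1}\right) + \left(-4 + 3\right) = \sqrt{5} \left(- \frac{1}{-9}\right) - 1 = \sqrt{5} \left(\left(-1\right) \left(- \frac{1}{9}\right)\right) - 1 = \sqrt{5} \cdot \frac{1}{9} - 1 = \frac{\sqrt{5}}{9} - 1 = -1 + \frac{\sqrt{5}}{9}$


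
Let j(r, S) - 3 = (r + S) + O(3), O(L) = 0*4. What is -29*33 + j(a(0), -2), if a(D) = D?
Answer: -956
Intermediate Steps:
O(L) = 0
j(r, S) = 3 + S + r (j(r, S) = 3 + ((r + S) + 0) = 3 + ((S + r) + 0) = 3 + (S + r) = 3 + S + r)
-29*33 + j(a(0), -2) = -29*33 + (3 - 2 + 0) = -957 + 1 = -956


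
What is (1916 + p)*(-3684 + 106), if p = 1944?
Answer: -13811080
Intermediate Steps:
(1916 + p)*(-3684 + 106) = (1916 + 1944)*(-3684 + 106) = 3860*(-3578) = -13811080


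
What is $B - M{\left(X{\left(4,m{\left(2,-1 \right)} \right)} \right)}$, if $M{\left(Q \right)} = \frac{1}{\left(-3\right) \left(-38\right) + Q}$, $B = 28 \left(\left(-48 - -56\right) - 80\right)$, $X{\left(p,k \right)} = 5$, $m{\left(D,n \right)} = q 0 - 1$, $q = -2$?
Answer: $- \frac{239905}{119} \approx -2016.0$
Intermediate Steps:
$m{\left(D,n \right)} = -1$ ($m{\left(D,n \right)} = \left(-2\right) 0 - 1 = 0 - 1 = -1$)
$B = -2016$ ($B = 28 \left(\left(-48 + 56\right) - 80\right) = 28 \left(8 - 80\right) = 28 \left(-72\right) = -2016$)
$M{\left(Q \right)} = \frac{1}{114 + Q}$
$B - M{\left(X{\left(4,m{\left(2,-1 \right)} \right)} \right)} = -2016 - \frac{1}{114 + 5} = -2016 - \frac{1}{119} = - \frac{239905}{119}$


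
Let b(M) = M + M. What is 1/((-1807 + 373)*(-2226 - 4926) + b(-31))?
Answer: 1/10255906 ≈ 9.7505e-8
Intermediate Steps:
b(M) = 2*M
1/((-1807 + 373)*(-2226 - 4926) + b(-31)) = 1/((-1807 + 373)*(-2226 - 4926) + 2*(-31)) = 1/(-1434*(-7152) - 62) = 1/(10255968 - 62) = 1/10255906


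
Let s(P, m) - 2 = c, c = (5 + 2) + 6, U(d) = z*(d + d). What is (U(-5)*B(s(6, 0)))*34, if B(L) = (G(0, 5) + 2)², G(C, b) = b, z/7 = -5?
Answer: 583100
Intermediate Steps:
z = -35 (z = 7*(-5) = -35)
U(d) = -70*d (U(d) = -35*(d + d) = -70*d)
c = 13 (c = 7 + 6 = 13)
s(P, m) = 15 (s(P, m) = 2 + 13 = 15)
B(L) = 49 (B(L) = (5 + 2)² = 7² = 49)
(U(-5)*B(s(6, 0)))*34 = (-70*(-5)*49)*34 = (350*49)*34 = 17150*34 = 583100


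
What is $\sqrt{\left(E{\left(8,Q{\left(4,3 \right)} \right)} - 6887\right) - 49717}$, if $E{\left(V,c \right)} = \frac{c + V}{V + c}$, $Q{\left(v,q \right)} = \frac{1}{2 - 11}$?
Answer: $23 i \sqrt{107} \approx 237.91 i$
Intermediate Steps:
$Q{\left(v,q \right)} = - \frac{1}{9}$ ($Q{\left(v,q \right)} = \frac{1}{-9} = - \frac{1}{9}$)
$E{\left(V,c \right)} = 1$ ($E{\left(V,c \right)} = \frac{V + c}{V + c} = 1$)
$\sqrt{\left(E{\left(8,Q{\left(4,3 \right)} \right)} - 6887\right) - 49717} = \sqrt{\left(1 - 6887\right) - 49717} = \sqrt{-6886 - 49717} = \sqrt{-56603} = 23 i \sqrt{107}$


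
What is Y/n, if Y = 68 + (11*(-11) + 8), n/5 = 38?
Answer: -9/38 ≈ -0.23684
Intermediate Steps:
n = 190 (n = 5*38 = 190)
Y = -45 (Y = 68 + (-121 + 8) = 68 - 113 = -45)
Y/n = -45/190 = -45*1/190 = -9/38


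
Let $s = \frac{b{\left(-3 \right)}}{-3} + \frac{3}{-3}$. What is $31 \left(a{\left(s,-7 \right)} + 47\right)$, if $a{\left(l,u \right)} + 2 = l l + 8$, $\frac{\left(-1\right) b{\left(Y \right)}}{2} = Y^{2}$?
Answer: $2418$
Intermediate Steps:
$b{\left(Y \right)} = - 2 Y^{2}$
$s = 5$ ($s = \frac{\left(-2\right) \left(-3\right)^{2}}{-3} + \frac{3}{-3} = \left(-2\right) 9 \left(- \frac{1}{3}\right) + 3 \left(- \frac{1}{3}\right) = \left(-18\right) \left(- \frac{1}{3}\right) - 1 = 6 - 1 = 5$)
$a{\left(l,u \right)} = 6 + l^{2}$ ($a{\left(l,u \right)} = -2 + \left(l l + 8\right) = -2 + \left(l^{2} + 8\right) = -2 + \left(8 + l^{2}\right) = 6 + l^{2}$)
$31 \left(a{\left(s,-7 \right)} + 47\right) = 31 \left(\left(6 + 5^{2}\right) + 47\right) = 31 \left(\left(6 + 25\right) + 47\right) = 31 \left(31 + 47\right) = 31 \cdot 78 = 2418$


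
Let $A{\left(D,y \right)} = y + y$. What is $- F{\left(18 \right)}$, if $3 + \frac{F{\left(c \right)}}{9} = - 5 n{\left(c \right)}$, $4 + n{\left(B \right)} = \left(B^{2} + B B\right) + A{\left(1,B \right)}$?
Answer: $30627$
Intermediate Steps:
$A{\left(D,y \right)} = 2 y$
$n{\left(B \right)} = -4 + 2 B + 2 B^{2}$ ($n{\left(B \right)} = -4 + \left(\left(B^{2} + B B\right) + 2 B\right) = -4 + \left(\left(B^{2} + B^{2}\right) + 2 B\right) = -4 + \left(2 B^{2} + 2 B\right) = -4 + \left(2 B + 2 B^{2}\right) = -4 + 2 B + 2 B^{2}$)
$F{\left(c \right)} = 153 - 90 c - 90 c^{2}$ ($F{\left(c \right)} = -27 + 9 \left(- 5 \left(-4 + 2 c + 2 c^{2}\right)\right) = -27 + 9 \left(20 - 10 c - 10 c^{2}\right) = -27 - \left(-180 + 90 c + 90 c^{2}\right) = 153 - 90 c - 90 c^{2}$)
$- F{\left(18 \right)} = - (153 - 1620 - 90 \cdot 18^{2}) = - (153 - 1620 - 29160) = \left(-1\right) \left(-30627\right) = 30627$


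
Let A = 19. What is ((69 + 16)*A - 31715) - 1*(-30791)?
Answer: 691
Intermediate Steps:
((69 + 16)*A - 31715) - 1*(-30791) = ((69 + 16)*19 - 31715) - 1*(-30791) = (85*19 - 31715) + 30791 = (1615 - 31715) + 30791 = -30100 + 30791 = 691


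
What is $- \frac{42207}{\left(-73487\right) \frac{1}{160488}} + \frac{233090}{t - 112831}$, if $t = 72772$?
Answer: $\frac{271331200859114}{2943815733} \approx 92170.0$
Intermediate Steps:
$- \frac{42207}{\left(-73487\right) \frac{1}{160488}} + \frac{233090}{t - 112831} = - \frac{42207}{\left(-73487\right) \frac{1}{160488}} + \frac{233090}{72772 - 112831} = - \frac{42207}{- \frac{73487}{160488}} + \frac{233090}{-40059} = \left(-42207\right) \left(- \frac{160488}{73487}\right) + 233090 \left(- \frac{1}{40059}\right) = \frac{6773717016}{73487} - \frac{233090}{40059} = \frac{271331200859114}{2943815733}$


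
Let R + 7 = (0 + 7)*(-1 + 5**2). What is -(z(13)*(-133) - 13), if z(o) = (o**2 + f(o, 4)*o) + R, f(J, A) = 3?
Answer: 49090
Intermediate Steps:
R = 161 (R = -7 + (0 + 7)*(-1 + 5**2) = -7 + 7*(-1 + 25) = -7 + 7*24 = -7 + 168 = 161)
z(o) = 161 + o**2 + 3*o (z(o) = (o**2 + 3*o) + 161 = 161 + o**2 + 3*o)
-(z(13)*(-133) - 13) = -((161 + 13**2 + 3*13)*(-133) - 13) = -((161 + 169 + 39)*(-133) - 13) = -(369*(-133) - 13) = -(-49077 - 13) = -1*(-49090) = 49090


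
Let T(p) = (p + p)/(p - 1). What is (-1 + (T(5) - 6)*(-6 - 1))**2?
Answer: 2209/4 ≈ 552.25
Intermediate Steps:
T(p) = 2*p/(-1 + p) (T(p) = (2*p)/(-1 + p) = 2*p/(-1 + p))
(-1 + (T(5) - 6)*(-6 - 1))**2 = (-1 + (2*5/(-1 + 5) - 6)*(-6 - 1))**2 = (-1 + (2*5/4 - 6)*(-7))**2 = (-1 + (2*5*(1/4) - 6)*(-7))**2 = (-1 + (5/2 - 6)*(-7))**2 = (-1 - 7/2*(-7))**2 = (-1 + 49/2)**2 = (47/2)**2 = 2209/4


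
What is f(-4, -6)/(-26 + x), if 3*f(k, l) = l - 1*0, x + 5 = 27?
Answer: ½ ≈ 0.50000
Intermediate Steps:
x = 22 (x = -5 + 27 = 22)
f(k, l) = l/3 (f(k, l) = (l - 1*0)/3 = (l + 0)/3 = l/3)
f(-4, -6)/(-26 + x) = ((⅓)*(-6))/(-26 + 22) = -2/(-4) = -2*(-¼) = ½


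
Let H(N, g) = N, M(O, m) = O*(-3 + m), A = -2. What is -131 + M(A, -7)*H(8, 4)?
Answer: 29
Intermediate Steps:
-131 + M(A, -7)*H(8, 4) = -131 - 2*(-3 - 7)*8 = -131 - 2*(-10)*8 = -131 + 20*8 = -131 + 160 = 29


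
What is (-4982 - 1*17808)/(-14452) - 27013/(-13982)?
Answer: 88630207/25258483 ≈ 3.5089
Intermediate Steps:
(-4982 - 1*17808)/(-14452) - 27013/(-13982) = (-4982 - 17808)*(-1/14452) - 27013*(-1/13982) = -22790*(-1/14452) + 27013/13982 = 11395/7226 + 27013/13982 = 88630207/25258483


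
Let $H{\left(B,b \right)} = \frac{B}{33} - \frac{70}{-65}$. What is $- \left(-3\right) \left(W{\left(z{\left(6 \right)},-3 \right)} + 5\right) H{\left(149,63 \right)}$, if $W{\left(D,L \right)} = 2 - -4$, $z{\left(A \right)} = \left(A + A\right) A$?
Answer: $\frac{2399}{13} \approx 184.54$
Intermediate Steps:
$z{\left(A \right)} = 2 A^{2}$ ($z{\left(A \right)} = 2 A A = 2 A^{2}$)
$W{\left(D,L \right)} = 6$ ($W{\left(D,L \right)} = 2 + 4 = 6$)
$H{\left(B,b \right)} = \frac{14}{13} + \frac{B}{33}$ ($H{\left(B,b \right)} = B \frac{1}{33} - - \frac{14}{13} = \frac{B}{33} + \frac{14}{13} = \frac{14}{13} + \frac{B}{33}$)
$- \left(-3\right) \left(W{\left(z{\left(6 \right)},-3 \right)} + 5\right) H{\left(149,63 \right)} = - \left(-3\right) \left(6 + 5\right) \left(\frac{14}{13} + \frac{1}{33} \cdot 149\right) = - \left(-3\right) 11 \left(\frac{14}{13} + \frac{149}{33}\right) = \left(-1\right) \left(-33\right) \frac{2399}{429} = 33 \cdot \frac{2399}{429} = \frac{2399}{13}$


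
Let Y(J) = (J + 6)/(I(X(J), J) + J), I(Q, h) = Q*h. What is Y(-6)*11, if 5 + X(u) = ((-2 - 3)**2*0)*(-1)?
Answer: 0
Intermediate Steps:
X(u) = -5 (X(u) = -5 + ((-2 - 3)**2*0)*(-1) = -5 + ((-5)**2*0)*(-1) = -5 + (25*0)*(-1) = -5 + 0*(-1) = -5 + 0 = -5)
Y(J) = -(6 + J)/(4*J) (Y(J) = (J + 6)/(-5*J + J) = (6 + J)/((-4*J)) = (6 + J)*(-1/(4*J)) = -(6 + J)/(4*J))
Y(-6)*11 = ((1/4)*(-6 - 1*(-6))/(-6))*11 = ((1/4)*(-1/6)*(-6 + 6))*11 = ((1/4)*(-1/6)*0)*11 = 0*11 = 0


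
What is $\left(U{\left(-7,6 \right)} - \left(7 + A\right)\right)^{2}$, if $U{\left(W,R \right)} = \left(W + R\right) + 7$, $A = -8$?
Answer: $49$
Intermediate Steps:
$U{\left(W,R \right)} = 7 + R + W$ ($U{\left(W,R \right)} = \left(R + W\right) + 7 = 7 + R + W$)
$\left(U{\left(-7,6 \right)} - \left(7 + A\right)\right)^{2} = \left(\left(7 + 6 - 7\right) - -1\right)^{2} = \left(6 + \left(-7 + 8\right)\right)^{2} = \left(6 + 1\right)^{2} = 7^{2} = 49$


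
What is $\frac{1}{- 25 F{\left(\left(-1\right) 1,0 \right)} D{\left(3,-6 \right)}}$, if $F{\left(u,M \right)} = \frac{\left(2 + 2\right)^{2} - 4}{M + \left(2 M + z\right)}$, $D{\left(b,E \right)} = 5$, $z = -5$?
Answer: $\frac{1}{300} \approx 0.0033333$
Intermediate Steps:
$F{\left(u,M \right)} = \frac{12}{-5 + 3 M}$ ($F{\left(u,M \right)} = \frac{\left(2 + 2\right)^{2} - 4}{M + \left(2 M - 5\right)} = \frac{4^{2} - 4}{M + \left(-5 + 2 M\right)} = \frac{16 - 4}{-5 + 3 M} = \frac{12}{-5 + 3 M}$)
$\frac{1}{- 25 F{\left(\left(-1\right) 1,0 \right)} D{\left(3,-6 \right)}} = \frac{1}{- 25 \frac{12}{-5 + 3 \cdot 0} \cdot 5} = \frac{1}{- 25 \frac{12}{-5 + 0} \cdot 5} = \frac{1}{- 25 \frac{12}{-5} \cdot 5} = \frac{1}{- 25 \cdot 12 \left(- \frac{1}{5}\right) 5} = \frac{1}{\left(-25\right) \left(- \frac{12}{5}\right) 5} = \frac{1}{60 \cdot 5} = \frac{1}{300}$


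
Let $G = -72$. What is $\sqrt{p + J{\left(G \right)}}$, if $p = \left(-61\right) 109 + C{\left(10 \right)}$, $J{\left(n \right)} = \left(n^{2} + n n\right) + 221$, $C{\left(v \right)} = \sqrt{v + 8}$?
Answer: $\sqrt{3940 + 3 \sqrt{2}} \approx 62.803$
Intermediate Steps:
$C{\left(v \right)} = \sqrt{8 + v}$
$J{\left(n \right)} = 221 + 2 n^{2}$ ($J{\left(n \right)} = \left(n^{2} + n^{2}\right) + 221 = 2 n^{2} + 221 = 221 + 2 n^{2}$)
$p = -6649 + 3 \sqrt{2}$ ($p = \left(-61\right) 109 + \sqrt{8 + 10} = -6649 + \sqrt{18} = -6649 + 3 \sqrt{2} \approx -6644.8$)
$\sqrt{p + J{\left(G \right)}} = \sqrt{\left(-6649 + 3 \sqrt{2}\right) + \left(221 + 2 \left(-72\right)^{2}\right)} = \sqrt{\left(-6649 + 3 \sqrt{2}\right) + \left(221 + 2 \cdot 5184\right)} = \sqrt{\left(-6649 + 3 \sqrt{2}\right) + \left(221 + 10368\right)} = \sqrt{\left(-6649 + 3 \sqrt{2}\right) + 10589} = \sqrt{3940 + 3 \sqrt{2}}$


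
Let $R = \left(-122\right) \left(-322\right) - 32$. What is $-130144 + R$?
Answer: $-90892$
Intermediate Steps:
$R = 39252$ ($R = 39284 - 32 = 39252$)
$-130144 + R = -130144 + 39252 = -90892$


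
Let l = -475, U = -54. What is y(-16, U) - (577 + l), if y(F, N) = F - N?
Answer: -64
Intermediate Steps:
y(-16, U) - (577 + l) = (-16 - 1*(-54)) - (577 - 475) = (-16 + 54) - 1*102 = 38 - 102 = -64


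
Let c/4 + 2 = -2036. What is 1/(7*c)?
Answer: -1/57064 ≈ -1.7524e-5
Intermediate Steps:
c = -8152 (c = -8 + 4*(-2036) = -8 - 8144 = -8152)
1/(7*c) = 1/(7*(-8152)) = 1/(-57064) = -1/57064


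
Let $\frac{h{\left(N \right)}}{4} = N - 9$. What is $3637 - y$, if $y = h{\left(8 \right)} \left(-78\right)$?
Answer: $3325$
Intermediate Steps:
$h{\left(N \right)} = -36 + 4 N$ ($h{\left(N \right)} = 4 \left(N - 9\right) = 4 \left(-9 + N\right) = -36 + 4 N$)
$y = 312$ ($y = \left(-36 + 4 \cdot 8\right) \left(-78\right) = \left(-36 + 32\right) \left(-78\right) = \left(-4\right) \left(-78\right) = 312$)
$3637 - y = 3637 - 312 = 3325$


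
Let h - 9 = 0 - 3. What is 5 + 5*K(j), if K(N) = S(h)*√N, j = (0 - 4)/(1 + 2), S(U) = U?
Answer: 5 + 20*I*√3 ≈ 5.0 + 34.641*I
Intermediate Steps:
h = 6 (h = 9 + (0 - 3) = 9 - 3 = 6)
j = -4/3 ≈ -1.3333
K(N) = 6*√N
5 + 5*K(j) = 5 + 5*(6*√(-4/3)) = 5 + 5*(6*(2*I*√3/3)) = 5 + 5*(4*I*√3) = 5 + 20*I*√3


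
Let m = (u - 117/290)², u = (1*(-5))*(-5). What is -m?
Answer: -50879689/84100 ≈ -604.99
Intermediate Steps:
u = 25 (u = -5*(-5) = 25)
m = 50879689/84100 (m = (25 - 117/290)² = (7133/290)² = 50879689/84100 ≈ 604.99)
-m = -1*50879689/84100 = -50879689/84100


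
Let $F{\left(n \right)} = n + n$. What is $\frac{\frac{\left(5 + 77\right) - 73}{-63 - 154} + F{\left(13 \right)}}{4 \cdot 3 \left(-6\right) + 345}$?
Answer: $\frac{5633}{59241} \approx 0.095086$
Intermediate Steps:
$F{\left(n \right)} = 2 n$
$\frac{\frac{\left(5 + 77\right) - 73}{-63 - 154} + F{\left(13 \right)}}{4 \cdot 3 \left(-6\right) + 345} = \frac{\frac{\left(5 + 77\right) - 73}{-63 - 154} + 2 \cdot 13}{4 \cdot 3 \left(-6\right) + 345} = \frac{\frac{82 - 73}{-217} + 26}{12 \left(-6\right) + 345} = \frac{9 \left(- \frac{1}{217}\right) + 26}{-72 + 345} = \frac{- \frac{9}{217} + 26}{273} = \frac{5633}{217} \cdot \frac{1}{273} = \frac{5633}{59241}$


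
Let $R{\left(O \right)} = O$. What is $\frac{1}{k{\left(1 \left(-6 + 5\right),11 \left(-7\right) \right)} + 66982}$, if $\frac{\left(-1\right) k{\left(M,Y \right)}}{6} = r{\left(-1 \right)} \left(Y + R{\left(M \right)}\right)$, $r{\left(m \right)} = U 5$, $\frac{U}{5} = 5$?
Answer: $\frac{1}{125482} \approx 7.9693 \cdot 10^{-6}$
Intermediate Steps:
$U = 25$ ($U = 5 \cdot 5 = 25$)
$r{\left(m \right)} = 125$ ($r{\left(m \right)} = 25 \cdot 5 = 125$)
$k{\left(M,Y \right)} = - 750 M - 750 Y$ ($k{\left(M,Y \right)} = - 6 \cdot 125 \left(Y + M\right) = - 6 \cdot 125 \left(M + Y\right) = - 6 \left(125 M + 125 Y\right) = - 750 M - 750 Y$)
$\frac{1}{k{\left(1 \left(-6 + 5\right),11 \left(-7\right) \right)} + 66982} = \frac{1}{\left(- 750 \cdot 1 \left(-6 + 5\right) - 750 \cdot 11 \left(-7\right)\right) + 66982} = \frac{1}{\left(- 750 \cdot 1 \left(-1\right) - -57750\right) + 66982} = \frac{1}{\left(\left(-750\right) \left(-1\right) + 57750\right) + 66982} = \frac{1}{\left(750 + 57750\right) + 66982} = \frac{1}{58500 + 66982} = \frac{1}{125482}$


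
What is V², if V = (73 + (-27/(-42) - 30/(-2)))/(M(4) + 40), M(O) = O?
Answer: 1540081/379456 ≈ 4.0587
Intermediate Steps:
V = 1241/616 (V = (73 + (-27/(-42) - 30/(-2)))/(4 + 40) = (73 + (-27*(-1/42) - 30*(-½)))/44 = (73 + (9/14 + 15))*(1/44) = (73 + 219/14)*(1/44) = (1241/14)*(1/44) = 1241/616 ≈ 2.0146)
V² = (1241/616)² = 1540081/379456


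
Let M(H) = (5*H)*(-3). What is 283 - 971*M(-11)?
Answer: -159932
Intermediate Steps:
M(H) = -15*H
283 - 971*M(-11) = 283 - (-14565)*(-11) = 283 - 971*165 = 283 - 160215 = -159932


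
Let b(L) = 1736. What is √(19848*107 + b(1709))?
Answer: 4*√132842 ≈ 1457.9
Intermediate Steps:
√(19848*107 + b(1709)) = √(19848*107 + 1736) = √(2123736 + 1736) = √2125472 = 4*√132842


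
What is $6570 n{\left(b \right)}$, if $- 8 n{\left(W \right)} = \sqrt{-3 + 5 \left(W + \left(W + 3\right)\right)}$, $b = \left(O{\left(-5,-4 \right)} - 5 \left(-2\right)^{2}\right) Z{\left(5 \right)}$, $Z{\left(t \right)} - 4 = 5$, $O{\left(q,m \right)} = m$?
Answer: $- \frac{3285 i \sqrt{537}}{2} \approx - 38062.0 i$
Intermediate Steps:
$Z{\left(t \right)} = 9$ ($Z{\left(t \right)} = 4 + 5 = 9$)
$b = -216$ ($b = \left(-4 - 5 \left(-2\right)^{2}\right) 9 = \left(-4 - 20\right) 9 = \left(-24\right) 9 = -216$)
$n{\left(W \right)} = - \frac{\sqrt{12 + 10 W}}{8}$ ($n{\left(W \right)} = - \frac{\sqrt{-3 + 5 \left(W + \left(W + 3\right)\right)}}{8} = - \frac{\sqrt{-3 + 5 \left(W + \left(3 + W\right)\right)}}{8} = - \frac{\sqrt{-3 + 5 \left(3 + 2 W\right)}}{8} = - \frac{\sqrt{-3 + \left(15 + 10 W\right)}}{8} = - \frac{\sqrt{12 + 10 W}}{8}$)
$6570 n{\left(b \right)} = 6570 \left(- \frac{\sqrt{12 + 10 \left(-216\right)}}{8}\right) = 6570 \left(- \frac{\sqrt{12 - 2160}}{8}\right) = 6570 \left(- \frac{\sqrt{-2148}}{8}\right) = 6570 \left(- \frac{2 i \sqrt{537}}{8}\right) = 6570 \left(- \frac{i \sqrt{537}}{4}\right) = - \frac{3285 i \sqrt{537}}{2}$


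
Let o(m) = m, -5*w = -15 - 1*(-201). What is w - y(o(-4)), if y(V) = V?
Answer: -166/5 ≈ -33.200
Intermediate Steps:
w = -186/5 (w = -(-15 - 1*(-201))/5 = -(-15 + 201)/5 = -⅕*186 = -186/5 ≈ -37.200)
w - y(o(-4)) = -186/5 - 1*(-4) = -186/5 + 4 = -166/5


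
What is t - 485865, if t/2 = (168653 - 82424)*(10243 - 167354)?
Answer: -27095534703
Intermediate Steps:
t = -27095048838 (t = 2*((168653 - 82424)*(10243 - 167354)) = 2*(86229*(-157111)) = 2*(-13547524419) = -27095048838)
t - 485865 = -27095048838 - 485865 = -27095534703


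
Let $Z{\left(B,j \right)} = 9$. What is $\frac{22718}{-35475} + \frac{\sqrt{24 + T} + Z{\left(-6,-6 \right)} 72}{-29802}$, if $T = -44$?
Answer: $- \frac{116671606}{176204325} - \frac{i \sqrt{5}}{14901} \approx -0.66214 - 0.00015006 i$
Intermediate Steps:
$\frac{22718}{-35475} + \frac{\sqrt{24 + T} + Z{\left(-6,-6 \right)} 72}{-29802} = \frac{22718}{-35475} + \frac{\sqrt{24 - 44} + 9 \cdot 72}{-29802} = 22718 \left(- \frac{1}{35475}\right) + \left(\sqrt{-20} + 648\right) \left(- \frac{1}{29802}\right) = - \frac{22718}{35475} + \left(2 i \sqrt{5} + 648\right) \left(- \frac{1}{29802}\right) = - \frac{22718}{35475} + \left(648 + 2 i \sqrt{5}\right) \left(- \frac{1}{29802}\right) = - \frac{22718}{35475} - \left(\frac{108}{4967} + \frac{i \sqrt{5}}{14901}\right) = - \frac{116671606}{176204325} - \frac{i \sqrt{5}}{14901}$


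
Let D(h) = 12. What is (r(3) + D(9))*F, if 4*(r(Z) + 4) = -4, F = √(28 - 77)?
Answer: 49*I ≈ 49.0*I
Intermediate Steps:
F = 7*I (F = √(-49) = 7*I ≈ 7.0*I)
r(Z) = -5 (r(Z) = -4 + (¼)*(-4) = -4 - 1 = -5)
(r(3) + D(9))*F = (-5 + 12)*(7*I) = 7*(7*I) = 49*I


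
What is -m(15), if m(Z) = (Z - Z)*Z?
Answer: 0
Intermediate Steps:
m(Z) = 0 (m(Z) = 0*Z = 0)
-m(15) = -1*0 = 0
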